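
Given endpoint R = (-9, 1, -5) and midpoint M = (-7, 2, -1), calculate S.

S = 2M - R
  = (2·(-7) - (-9), 2·2 - 1, 2·(-1) - (-5))
  = (-14 + 9, 4 - 1, -2 + 5)
  = (-5, 3, 3)

(-5, 3, 3)


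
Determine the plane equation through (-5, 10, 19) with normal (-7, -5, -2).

The plane through P with normal n = (a, b, c) satisfies n·(r - P) = 0,
i.e. ax + by + cz = a·x₀ + b·y₀ + c·z₀.
d = (-7)·(-5) + (-5)·10 + (-2)·19
  = 35 - 50 - 38
  = -53
Equation: -7x - 5y - 2z = -53

-7x - 5y - 2z = -53


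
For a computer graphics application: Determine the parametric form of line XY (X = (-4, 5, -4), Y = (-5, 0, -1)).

Direction vector d = Y - X = (-5 + 4, 0 - 5, -1 + 4) = (-1, -5, 3)
Parametric form r = X + t·d:
x = -4 - t, y = 5 - 5t, z = -4 + 3t

x = -4 - t, y = 5 - 5t, z = -4 + 3t


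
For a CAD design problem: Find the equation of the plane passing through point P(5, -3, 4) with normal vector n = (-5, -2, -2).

The plane through P with normal n = (a, b, c) satisfies n·(r - P) = 0,
i.e. ax + by + cz = a·x₀ + b·y₀ + c·z₀.
d = (-5)·5 + (-2)·(-3) + (-2)·4
  = -25 + 6 - 8
  = -27
Equation: -5x - 2y - 2z = -27

-5x - 2y - 2z = -27


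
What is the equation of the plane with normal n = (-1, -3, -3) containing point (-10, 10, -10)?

The plane through P with normal n = (a, b, c) satisfies n·(r - P) = 0,
i.e. ax + by + cz = a·x₀ + b·y₀ + c·z₀.
d = (-1)·(-10) + (-3)·10 + (-3)·(-10)
  = 10 - 30 + 30
  = 10
Equation: -x - 3y - 3z = 10

-x - 3y - 3z = 10


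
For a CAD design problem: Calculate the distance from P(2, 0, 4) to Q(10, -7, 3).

d = √[(x₂-x₁)² + (y₂-y₁)² + (z₂-z₁)²]
  = √[8² + (-7)² + (-1)²]
  = √[64 + 49 + 1]
  = √114
  ≈ 10.68

10.68


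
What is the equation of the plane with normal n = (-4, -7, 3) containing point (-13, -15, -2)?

The plane through P with normal n = (a, b, c) satisfies n·(r - P) = 0,
i.e. ax + by + cz = a·x₀ + b·y₀ + c·z₀.
d = (-4)·(-13) + (-7)·(-15) + 3·(-2)
  = 52 + 105 - 6
  = 151
Equation: -4x - 7y + 3z = 151

-4x - 7y + 3z = 151


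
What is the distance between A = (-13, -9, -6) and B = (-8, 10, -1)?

d = √[(x₂-x₁)² + (y₂-y₁)² + (z₂-z₁)²]
  = √[5² + 19² + 5²]
  = √[25 + 361 + 25]
  = √411
  ≈ 20.27

20.27


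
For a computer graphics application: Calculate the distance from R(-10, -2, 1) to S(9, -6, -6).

d = √[(x₂-x₁)² + (y₂-y₁)² + (z₂-z₁)²]
  = √[19² + (-4)² + (-7)²]
  = √[361 + 16 + 49]
  = √426
  ≈ 20.64

20.64


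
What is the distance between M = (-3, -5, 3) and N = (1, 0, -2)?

d = √[(x₂-x₁)² + (y₂-y₁)² + (z₂-z₁)²]
  = √[4² + 5² + (-5)²]
  = √[16 + 25 + 25]
  = √66
  ≈ 8.124

8.124


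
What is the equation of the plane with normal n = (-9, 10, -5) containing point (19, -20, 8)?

The plane through P with normal n = (a, b, c) satisfies n·(r - P) = 0,
i.e. ax + by + cz = a·x₀ + b·y₀ + c·z₀.
d = (-9)·19 + 10·(-20) + (-5)·8
  = -171 - 200 - 40
  = -411
Equation: -9x + 10y - 5z = -411

-9x + 10y - 5z = -411


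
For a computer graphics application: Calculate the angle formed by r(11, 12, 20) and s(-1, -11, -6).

r·s = 11·(-1) + 12·(-11) + 20·(-6) = -11 - 132 - 120 = -263
|r| = √(11² + 12² + 20²) = √665 ≈ 25.79
|s| = √((-1)² + (-11)² + (-6)²) = √158 ≈ 12.57
cos θ = (r·s)/(|r||s|) = -263/(25.79·12.57) ≈ -0.8114
θ = arccos(-0.8114) ≈ 144.2°

144.2°


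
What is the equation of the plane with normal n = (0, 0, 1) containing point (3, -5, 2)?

The plane through P with normal n = (a, b, c) satisfies n·(r - P) = 0,
i.e. ax + by + cz = a·x₀ + b·y₀ + c·z₀.
d = 0·3 + 0·(-5) + 1·2
  = 0 + 0 + 2
  = 2
Equation: z = 2

z = 2


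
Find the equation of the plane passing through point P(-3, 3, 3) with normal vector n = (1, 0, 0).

The plane through P with normal n = (a, b, c) satisfies n·(r - P) = 0,
i.e. ax + by + cz = a·x₀ + b·y₀ + c·z₀.
d = 1·(-3) + 0·3 + 0·3
  = -3 + 0 + 0
  = -3
Equation: x = -3

x = -3


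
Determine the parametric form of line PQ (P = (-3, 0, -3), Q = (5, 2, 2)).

Direction vector d = Q - P = (5 + 3, 2 + 0, 2 + 3) = (8, 2, 5)
Parametric form r = P + t·d:
x = -3 + 8t, y = 0 + 2t, z = -3 + 5t

x = -3 + 8t, y = 0 + 2t, z = -3 + 5t


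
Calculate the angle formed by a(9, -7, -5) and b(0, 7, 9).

a·b = 9·0 + (-7)·7 + (-5)·9 = 0 - 49 - 45 = -94
|a| = √(9² + (-7)² + (-5)²) = √155 ≈ 12.45
|b| = √(0² + 7² + 9²) = √130 ≈ 11.4
cos θ = (a·b)/(|a||b|) = -94/(12.45·11.4) ≈ -0.6622
θ = arccos(-0.6622) ≈ 131.5°

131.5°


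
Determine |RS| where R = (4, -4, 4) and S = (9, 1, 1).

d = √[(x₂-x₁)² + (y₂-y₁)² + (z₂-z₁)²]
  = √[5² + 5² + (-3)²]
  = √[25 + 25 + 9]
  = √59
  ≈ 7.681

7.681


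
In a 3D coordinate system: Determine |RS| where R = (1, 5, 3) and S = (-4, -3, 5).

d = √[(x₂-x₁)² + (y₂-y₁)² + (z₂-z₁)²]
  = √[(-5)² + (-8)² + 2²]
  = √[25 + 64 + 4]
  = √93
  ≈ 9.644

9.644


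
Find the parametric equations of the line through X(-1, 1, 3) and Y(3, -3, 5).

Direction vector d = Y - X = (3 + 1, -3 - 1, 5 - 3) = (4, -4, 2)
Parametric form r = X + t·d:
x = -1 + 4t, y = 1 - 4t, z = 3 + 2t

x = -1 + 4t, y = 1 - 4t, z = 3 + 2t


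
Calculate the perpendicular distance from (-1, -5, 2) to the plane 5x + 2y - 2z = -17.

distance = |a·x₀ + b·y₀ + c·z₀ - d| / √(a² + b² + c²)
  = |5·(-1) + 2·(-5) + (-2)·2 - (-17)| / √(5² + 2² + (-2)²)
  = |-5 - 10 - 4 + 17| / √(25 + 4 + 4)
  = |-2| / √33
  = 2 / 5.745
  ≈ 0.3482

0.3482


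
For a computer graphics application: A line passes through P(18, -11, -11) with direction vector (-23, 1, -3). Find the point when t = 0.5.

P(t) = P + t·d
  = (18 + (-23)·0.5, -11 + 1·0.5, -11 + (-3)·0.5)
  = (18 - 11.5, -11 + 0.5, -11 - 1.5)
  = (6.5, -10.5, -12.5)

(6.5, -10.5, -12.5)


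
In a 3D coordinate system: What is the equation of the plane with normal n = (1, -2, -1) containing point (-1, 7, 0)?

The plane through P with normal n = (a, b, c) satisfies n·(r - P) = 0,
i.e. ax + by + cz = a·x₀ + b·y₀ + c·z₀.
d = 1·(-1) + (-2)·7 + (-1)·0
  = -1 - 14 + 0
  = -15
Equation: x - 2y - z = -15

x - 2y - z = -15


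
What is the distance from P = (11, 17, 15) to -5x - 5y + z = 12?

distance = |a·x₀ + b·y₀ + c·z₀ - d| / √(a² + b² + c²)
  = |(-5)·11 + (-5)·17 + 1·15 - 12| / √((-5)² + (-5)² + 1²)
  = |-55 - 85 + 15 - 12| / √(25 + 25 + 1)
  = |-137| / √51
  = 137 / 7.141
  ≈ 19.18

19.18


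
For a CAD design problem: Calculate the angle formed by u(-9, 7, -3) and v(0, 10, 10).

u·v = (-9)·0 + 7·10 + (-3)·10 = 0 + 70 - 30 = 40
|u| = √((-9)² + 7² + (-3)²) = √139 ≈ 11.79
|v| = √(0² + 10² + 10²) = √200 ≈ 14.14
cos θ = (u·v)/(|u||v|) = 40/(11.79·14.14) ≈ 0.2399
θ = arccos(0.2399) ≈ 76.12°

76.12°


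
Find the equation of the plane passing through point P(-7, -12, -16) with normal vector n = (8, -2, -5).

The plane through P with normal n = (a, b, c) satisfies n·(r - P) = 0,
i.e. ax + by + cz = a·x₀ + b·y₀ + c·z₀.
d = 8·(-7) + (-2)·(-12) + (-5)·(-16)
  = -56 + 24 + 80
  = 48
Equation: 8x - 2y - 5z = 48

8x - 2y - 5z = 48


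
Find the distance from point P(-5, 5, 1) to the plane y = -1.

distance = |a·x₀ + b·y₀ + c·z₀ - d| / √(a² + b² + c²)
  = |0·(-5) + 1·5 + 0·1 - (-1)| / √(0² + 1² + 0²)
  = |0 + 5 + 0 + 1| / √(0 + 1 + 0)
  = |6| / √1
  = 6 / 1
  ≈ 6

6


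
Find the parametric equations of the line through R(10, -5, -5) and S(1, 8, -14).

Direction vector d = S - R = (1 - 10, 8 + 5, -14 + 5) = (-9, 13, -9)
Parametric form r = R + t·d:
x = 10 - 9t, y = -5 + 13t, z = -5 - 9t

x = 10 - 9t, y = -5 + 13t, z = -5 - 9t


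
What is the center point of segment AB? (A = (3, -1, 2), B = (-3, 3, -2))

M = ((x₁+x₂)/2, (y₁+y₂)/2, (z₁+z₂)/2)
  = ((3 - 3)/2, (-1 + 3)/2, (2 - 2)/2)
  = (0/2, 2/2, 0/2)
  = (0, 1, 0)

(0, 1, 0)


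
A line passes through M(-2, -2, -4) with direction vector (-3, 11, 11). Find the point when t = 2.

P(t) = M + t·d
  = (-2 + (-3)·2, -2 + 11·2, -4 + 11·2)
  = (-2 - 6, -2 + 22, -4 + 22)
  = (-8, 20, 18)

(-8, 20, 18)


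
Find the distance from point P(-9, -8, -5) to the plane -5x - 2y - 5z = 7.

distance = |a·x₀ + b·y₀ + c·z₀ - d| / √(a² + b² + c²)
  = |(-5)·(-9) + (-2)·(-8) + (-5)·(-5) - 7| / √((-5)² + (-2)² + (-5)²)
  = |45 + 16 + 25 - 7| / √(25 + 4 + 25)
  = |79| / √54
  = 79 / 7.348
  ≈ 10.75

10.75


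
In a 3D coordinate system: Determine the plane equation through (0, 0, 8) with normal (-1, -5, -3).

The plane through P with normal n = (a, b, c) satisfies n·(r - P) = 0,
i.e. ax + by + cz = a·x₀ + b·y₀ + c·z₀.
d = (-1)·0 + (-5)·0 + (-3)·8
  = 0 + 0 - 24
  = -24
Equation: -x - 5y - 3z = -24

-x - 5y - 3z = -24


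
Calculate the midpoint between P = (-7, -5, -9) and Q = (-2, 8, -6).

M = ((x₁+x₂)/2, (y₁+y₂)/2, (z₁+z₂)/2)
  = ((-7 - 2)/2, (-5 + 8)/2, (-9 - 6)/2)
  = (-9/2, 3/2, -15/2)
  = (-4.5, 1.5, -7.5)

(-4.5, 1.5, -7.5)


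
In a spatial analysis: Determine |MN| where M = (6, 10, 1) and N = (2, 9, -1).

d = √[(x₂-x₁)² + (y₂-y₁)² + (z₂-z₁)²]
  = √[(-4)² + (-1)² + (-2)²]
  = √[16 + 1 + 4]
  = √21
  ≈ 4.583

4.583


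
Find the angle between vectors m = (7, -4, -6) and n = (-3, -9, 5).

m·n = 7·(-3) + (-4)·(-9) + (-6)·5 = -21 + 36 - 30 = -15
|m| = √(7² + (-4)² + (-6)²) = √101 ≈ 10.05
|n| = √((-3)² + (-9)² + 5²) = √115 ≈ 10.72
cos θ = (m·n)/(|m||n|) = -15/(10.05·10.72) ≈ -0.1392
θ = arccos(-0.1392) ≈ 98°

98°


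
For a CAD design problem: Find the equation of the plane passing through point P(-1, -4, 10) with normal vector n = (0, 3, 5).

The plane through P with normal n = (a, b, c) satisfies n·(r - P) = 0,
i.e. ax + by + cz = a·x₀ + b·y₀ + c·z₀.
d = 0·(-1) + 3·(-4) + 5·10
  = 0 - 12 + 50
  = 38
Equation: 3y + 5z = 38

3y + 5z = 38


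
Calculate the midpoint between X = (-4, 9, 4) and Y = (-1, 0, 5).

M = ((x₁+x₂)/2, (y₁+y₂)/2, (z₁+z₂)/2)
  = ((-4 - 1)/2, (9 + 0)/2, (4 + 5)/2)
  = (-5/2, 9/2, 9/2)
  = (-2.5, 4.5, 4.5)

(-2.5, 4.5, 4.5)


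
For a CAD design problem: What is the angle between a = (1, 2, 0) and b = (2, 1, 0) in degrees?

a·b = 1·2 + 2·1 + 0·0 = 2 + 2 + 0 = 4
|a| = √(1² + 2² + 0²) = √5 ≈ 2.236
|b| = √(2² + 1² + 0²) = √5 ≈ 2.236
cos θ = (a·b)/(|a||b|) = 4/(2.236·2.236) ≈ 0.8
θ = arccos(0.8) ≈ 36.87°

36.87°


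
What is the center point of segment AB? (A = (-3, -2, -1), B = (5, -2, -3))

M = ((x₁+x₂)/2, (y₁+y₂)/2, (z₁+z₂)/2)
  = ((-3 + 5)/2, (-2 - 2)/2, (-1 - 3)/2)
  = (2/2, -4/2, -4/2)
  = (1, -2, -2)

(1, -2, -2)


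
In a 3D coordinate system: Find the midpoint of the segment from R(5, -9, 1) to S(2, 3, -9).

M = ((x₁+x₂)/2, (y₁+y₂)/2, (z₁+z₂)/2)
  = ((5 + 2)/2, (-9 + 3)/2, (1 - 9)/2)
  = (7/2, -6/2, -8/2)
  = (3.5, -3, -4)

(3.5, -3, -4)


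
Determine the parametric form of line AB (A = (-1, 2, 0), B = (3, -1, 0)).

Direction vector d = B - A = (3 + 1, -1 - 2, 0 + 0) = (4, -3, 0)
Parametric form r = A + t·d:
x = -1 + 4t, y = 2 - 3t, z = 0

x = -1 + 4t, y = 2 - 3t, z = 0


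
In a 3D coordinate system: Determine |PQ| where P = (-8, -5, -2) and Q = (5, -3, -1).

d = √[(x₂-x₁)² + (y₂-y₁)² + (z₂-z₁)²]
  = √[13² + 2² + 1²]
  = √[169 + 4 + 1]
  = √174
  ≈ 13.19

13.19


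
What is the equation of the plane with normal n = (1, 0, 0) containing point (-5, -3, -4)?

The plane through P with normal n = (a, b, c) satisfies n·(r - P) = 0,
i.e. ax + by + cz = a·x₀ + b·y₀ + c·z₀.
d = 1·(-5) + 0·(-3) + 0·(-4)
  = -5 + 0 + 0
  = -5
Equation: x = -5

x = -5


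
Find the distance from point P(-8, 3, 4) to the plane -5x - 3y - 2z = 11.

distance = |a·x₀ + b·y₀ + c·z₀ - d| / √(a² + b² + c²)
  = |(-5)·(-8) + (-3)·3 + (-2)·4 - 11| / √((-5)² + (-3)² + (-2)²)
  = |40 - 9 - 8 - 11| / √(25 + 9 + 4)
  = |12| / √38
  = 12 / 6.164
  ≈ 1.947

1.947


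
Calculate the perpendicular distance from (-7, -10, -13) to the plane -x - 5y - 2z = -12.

distance = |a·x₀ + b·y₀ + c·z₀ - d| / √(a² + b² + c²)
  = |(-1)·(-7) + (-5)·(-10) + (-2)·(-13) - (-12)| / √((-1)² + (-5)² + (-2)²)
  = |7 + 50 + 26 + 12| / √(1 + 25 + 4)
  = |95| / √30
  = 95 / 5.477
  ≈ 17.34

17.34


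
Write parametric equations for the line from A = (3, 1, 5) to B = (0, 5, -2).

Direction vector d = B - A = (0 - 3, 5 - 1, -2 - 5) = (-3, 4, -7)
Parametric form r = A + t·d:
x = 3 - 3t, y = 1 + 4t, z = 5 - 7t

x = 3 - 3t, y = 1 + 4t, z = 5 - 7t


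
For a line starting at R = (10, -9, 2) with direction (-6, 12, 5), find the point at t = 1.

P(t) = R + t·d
  = (10 + (-6)·1, -9 + 12·1, 2 + 5·1)
  = (10 - 6, -9 + 12, 2 + 5)
  = (4, 3, 7)

(4, 3, 7)


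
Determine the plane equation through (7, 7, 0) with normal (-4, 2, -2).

The plane through P with normal n = (a, b, c) satisfies n·(r - P) = 0,
i.e. ax + by + cz = a·x₀ + b·y₀ + c·z₀.
d = (-4)·7 + 2·7 + (-2)·0
  = -28 + 14 + 0
  = -14
Equation: -4x + 2y - 2z = -14

-4x + 2y - 2z = -14


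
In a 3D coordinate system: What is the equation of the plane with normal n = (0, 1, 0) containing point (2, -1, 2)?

The plane through P with normal n = (a, b, c) satisfies n·(r - P) = 0,
i.e. ax + by + cz = a·x₀ + b·y₀ + c·z₀.
d = 0·2 + 1·(-1) + 0·2
  = 0 - 1 + 0
  = -1
Equation: y = -1

y = -1


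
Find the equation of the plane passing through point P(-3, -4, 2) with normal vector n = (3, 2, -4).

The plane through P with normal n = (a, b, c) satisfies n·(r - P) = 0,
i.e. ax + by + cz = a·x₀ + b·y₀ + c·z₀.
d = 3·(-3) + 2·(-4) + (-4)·2
  = -9 - 8 - 8
  = -25
Equation: 3x + 2y - 4z = -25

3x + 2y - 4z = -25


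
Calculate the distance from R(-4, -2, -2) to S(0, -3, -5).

d = √[(x₂-x₁)² + (y₂-y₁)² + (z₂-z₁)²]
  = √[4² + (-1)² + (-3)²]
  = √[16 + 1 + 9]
  = √26
  ≈ 5.099

5.099


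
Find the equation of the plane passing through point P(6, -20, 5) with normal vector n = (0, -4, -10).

The plane through P with normal n = (a, b, c) satisfies n·(r - P) = 0,
i.e. ax + by + cz = a·x₀ + b·y₀ + c·z₀.
d = 0·6 + (-4)·(-20) + (-10)·5
  = 0 + 80 - 50
  = 30
Equation: -4y - 10z = 30

-4y - 10z = 30


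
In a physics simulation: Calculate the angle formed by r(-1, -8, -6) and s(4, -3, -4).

r·s = (-1)·4 + (-8)·(-3) + (-6)·(-4) = -4 + 24 + 24 = 44
|r| = √((-1)² + (-8)² + (-6)²) = √101 ≈ 10.05
|s| = √(4² + (-3)² + (-4)²) = √41 ≈ 6.403
cos θ = (r·s)/(|r||s|) = 44/(10.05·6.403) ≈ 0.6838
θ = arccos(0.6838) ≈ 46.86°

46.86°


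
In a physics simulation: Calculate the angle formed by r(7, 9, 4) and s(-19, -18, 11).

r·s = 7·(-19) + 9·(-18) + 4·11 = -133 - 162 + 44 = -251
|r| = √(7² + 9² + 4²) = √146 ≈ 12.08
|s| = √((-19)² + (-18)² + 11²) = √806 ≈ 28.39
cos θ = (r·s)/(|r||s|) = -251/(12.08·28.39) ≈ -0.7317
θ = arccos(-0.7317) ≈ 137°

137°


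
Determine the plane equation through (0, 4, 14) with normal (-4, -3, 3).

The plane through P with normal n = (a, b, c) satisfies n·(r - P) = 0,
i.e. ax + by + cz = a·x₀ + b·y₀ + c·z₀.
d = (-4)·0 + (-3)·4 + 3·14
  = 0 - 12 + 42
  = 30
Equation: -4x - 3y + 3z = 30

-4x - 3y + 3z = 30


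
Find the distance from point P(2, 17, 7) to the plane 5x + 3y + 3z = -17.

distance = |a·x₀ + b·y₀ + c·z₀ - d| / √(a² + b² + c²)
  = |5·2 + 3·17 + 3·7 - (-17)| / √(5² + 3² + 3²)
  = |10 + 51 + 21 + 17| / √(25 + 9 + 9)
  = |99| / √43
  = 99 / 6.557
  ≈ 15.1

15.1


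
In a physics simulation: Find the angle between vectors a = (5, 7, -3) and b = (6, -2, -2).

a·b = 5·6 + 7·(-2) + (-3)·(-2) = 30 - 14 + 6 = 22
|a| = √(5² + 7² + (-3)²) = √83 ≈ 9.11
|b| = √(6² + (-2)² + (-2)²) = √44 ≈ 6.633
cos θ = (a·b)/(|a||b|) = 22/(9.11·6.633) ≈ 0.364
θ = arccos(0.364) ≈ 68.65°

68.65°


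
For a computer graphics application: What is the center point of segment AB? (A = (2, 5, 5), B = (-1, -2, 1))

M = ((x₁+x₂)/2, (y₁+y₂)/2, (z₁+z₂)/2)
  = ((2 - 1)/2, (5 - 2)/2, (5 + 1)/2)
  = (1/2, 3/2, 6/2)
  = (0.5, 1.5, 3)

(0.5, 1.5, 3)


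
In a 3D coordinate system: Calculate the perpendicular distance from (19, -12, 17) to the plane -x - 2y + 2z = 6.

distance = |a·x₀ + b·y₀ + c·z₀ - d| / √(a² + b² + c²)
  = |(-1)·19 + (-2)·(-12) + 2·17 - 6| / √((-1)² + (-2)² + 2²)
  = |-19 + 24 + 34 - 6| / √(1 + 4 + 4)
  = |33| / √9
  = 33 / 3
  ≈ 11

11


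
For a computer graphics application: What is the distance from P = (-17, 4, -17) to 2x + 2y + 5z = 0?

distance = |a·x₀ + b·y₀ + c·z₀ - d| / √(a² + b² + c²)
  = |2·(-17) + 2·4 + 5·(-17) - 0| / √(2² + 2² + 5²)
  = |-34 + 8 - 85 + 0| / √(4 + 4 + 25)
  = |-111| / √33
  = 111 / 5.745
  ≈ 19.32

19.32


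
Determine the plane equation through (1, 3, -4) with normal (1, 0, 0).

The plane through P with normal n = (a, b, c) satisfies n·(r - P) = 0,
i.e. ax + by + cz = a·x₀ + b·y₀ + c·z₀.
d = 1·1 + 0·3 + 0·(-4)
  = 1 + 0 + 0
  = 1
Equation: x = 1

x = 1


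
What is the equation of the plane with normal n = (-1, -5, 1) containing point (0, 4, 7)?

The plane through P with normal n = (a, b, c) satisfies n·(r - P) = 0,
i.e. ax + by + cz = a·x₀ + b·y₀ + c·z₀.
d = (-1)·0 + (-5)·4 + 1·7
  = 0 - 20 + 7
  = -13
Equation: -x - 5y + z = -13

-x - 5y + z = -13


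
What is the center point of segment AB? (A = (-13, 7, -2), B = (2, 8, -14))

M = ((x₁+x₂)/2, (y₁+y₂)/2, (z₁+z₂)/2)
  = ((-13 + 2)/2, (7 + 8)/2, (-2 - 14)/2)
  = (-11/2, 15/2, -16/2)
  = (-5.5, 7.5, -8)

(-5.5, 7.5, -8)


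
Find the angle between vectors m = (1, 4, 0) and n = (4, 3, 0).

m·n = 1·4 + 4·3 + 0·0 = 4 + 12 + 0 = 16
|m| = √(1² + 4² + 0²) = √17 ≈ 4.123
|n| = √(4² + 3² + 0²) = √25 ≈ 5
cos θ = (m·n)/(|m||n|) = 16/(4.123·5) ≈ 0.7761
θ = arccos(0.7761) ≈ 39.09°

39.09°


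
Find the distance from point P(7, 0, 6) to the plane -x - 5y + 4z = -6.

distance = |a·x₀ + b·y₀ + c·z₀ - d| / √(a² + b² + c²)
  = |(-1)·7 + (-5)·0 + 4·6 - (-6)| / √((-1)² + (-5)² + 4²)
  = |-7 + 0 + 24 + 6| / √(1 + 25 + 16)
  = |23| / √42
  = 23 / 6.481
  ≈ 3.549

3.549


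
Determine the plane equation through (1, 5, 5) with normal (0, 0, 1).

The plane through P with normal n = (a, b, c) satisfies n·(r - P) = 0,
i.e. ax + by + cz = a·x₀ + b·y₀ + c·z₀.
d = 0·1 + 0·5 + 1·5
  = 0 + 0 + 5
  = 5
Equation: z = 5

z = 5


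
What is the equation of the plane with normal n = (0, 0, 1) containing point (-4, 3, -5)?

The plane through P with normal n = (a, b, c) satisfies n·(r - P) = 0,
i.e. ax + by + cz = a·x₀ + b·y₀ + c·z₀.
d = 0·(-4) + 0·3 + 1·(-5)
  = 0 + 0 - 5
  = -5
Equation: z = -5

z = -5


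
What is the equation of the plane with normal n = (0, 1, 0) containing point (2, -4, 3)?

The plane through P with normal n = (a, b, c) satisfies n·(r - P) = 0,
i.e. ax + by + cz = a·x₀ + b·y₀ + c·z₀.
d = 0·2 + 1·(-4) + 0·3
  = 0 - 4 + 0
  = -4
Equation: y = -4

y = -4


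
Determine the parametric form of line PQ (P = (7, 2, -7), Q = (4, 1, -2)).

Direction vector d = Q - P = (4 - 7, 1 - 2, -2 + 7) = (-3, -1, 5)
Parametric form r = P + t·d:
x = 7 - 3t, y = 2 - t, z = -7 + 5t

x = 7 - 3t, y = 2 - t, z = -7 + 5t


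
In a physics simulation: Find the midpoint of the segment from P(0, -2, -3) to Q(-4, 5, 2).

M = ((x₁+x₂)/2, (y₁+y₂)/2, (z₁+z₂)/2)
  = ((0 - 4)/2, (-2 + 5)/2, (-3 + 2)/2)
  = (-4/2, 3/2, -1/2)
  = (-2, 1.5, -0.5)

(-2, 1.5, -0.5)


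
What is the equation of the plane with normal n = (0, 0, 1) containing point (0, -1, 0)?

The plane through P with normal n = (a, b, c) satisfies n·(r - P) = 0,
i.e. ax + by + cz = a·x₀ + b·y₀ + c·z₀.
d = 0·0 + 0·(-1) + 1·0
  = 0 + 0 + 0
  = 0
Equation: z = 0

z = 0


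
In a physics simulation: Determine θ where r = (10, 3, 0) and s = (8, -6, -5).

r·s = 10·8 + 3·(-6) + 0·(-5) = 80 - 18 + 0 = 62
|r| = √(10² + 3² + 0²) = √109 ≈ 10.44
|s| = √(8² + (-6)² + (-5)²) = √125 ≈ 11.18
cos θ = (r·s)/(|r||s|) = 62/(10.44·11.18) ≈ 0.5312
θ = arccos(0.5312) ≈ 57.92°

57.92°


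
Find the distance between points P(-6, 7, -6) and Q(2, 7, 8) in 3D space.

d = √[(x₂-x₁)² + (y₂-y₁)² + (z₂-z₁)²]
  = √[8² + 0² + 14²]
  = √[64 + 0 + 196]
  = √260
  ≈ 16.12

16.12


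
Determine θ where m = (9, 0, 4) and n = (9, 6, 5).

m·n = 9·9 + 0·6 + 4·5 = 81 + 0 + 20 = 101
|m| = √(9² + 0² + 4²) = √97 ≈ 9.849
|n| = √(9² + 6² + 5²) = √142 ≈ 11.92
cos θ = (m·n)/(|m||n|) = 101/(9.849·11.92) ≈ 0.8606
θ = arccos(0.8606) ≈ 30.62°

30.62°


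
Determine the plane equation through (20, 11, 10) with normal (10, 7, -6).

The plane through P with normal n = (a, b, c) satisfies n·(r - P) = 0,
i.e. ax + by + cz = a·x₀ + b·y₀ + c·z₀.
d = 10·20 + 7·11 + (-6)·10
  = 200 + 77 - 60
  = 217
Equation: 10x + 7y - 6z = 217

10x + 7y - 6z = 217


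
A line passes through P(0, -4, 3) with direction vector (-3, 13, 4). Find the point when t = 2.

P(t) = P + t·d
  = (0 + (-3)·2, -4 + 13·2, 3 + 4·2)
  = (0 - 6, -4 + 26, 3 + 8)
  = (-6, 22, 11)

(-6, 22, 11)


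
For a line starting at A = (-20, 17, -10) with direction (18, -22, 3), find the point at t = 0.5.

P(t) = A + t·d
  = (-20 + 18·0.5, 17 + (-22)·0.5, -10 + 3·0.5)
  = (-20 + 9, 17 - 11, -10 + 1.5)
  = (-11, 6, -8.5)

(-11, 6, -8.5)


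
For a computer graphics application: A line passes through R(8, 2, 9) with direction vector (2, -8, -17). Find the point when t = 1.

P(t) = R + t·d
  = (8 + 2·1, 2 + (-8)·1, 9 + (-17)·1)
  = (8 + 2, 2 - 8, 9 - 17)
  = (10, -6, -8)

(10, -6, -8)


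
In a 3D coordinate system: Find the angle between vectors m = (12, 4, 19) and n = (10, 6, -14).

m·n = 12·10 + 4·6 + 19·(-14) = 120 + 24 - 266 = -122
|m| = √(12² + 4² + 19²) = √521 ≈ 22.83
|n| = √(10² + 6² + (-14)²) = √332 ≈ 18.22
cos θ = (m·n)/(|m||n|) = -122/(22.83·18.22) ≈ -0.2933
θ = arccos(-0.2933) ≈ 107.1°

107.1°


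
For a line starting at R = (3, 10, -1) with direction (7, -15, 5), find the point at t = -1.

P(t) = R + t·d
  = (3 + 7·(-1), 10 + (-15)·(-1), -1 + 5·(-1))
  = (3 - 7, 10 + 15, -1 - 5)
  = (-4, 25, -6)

(-4, 25, -6)


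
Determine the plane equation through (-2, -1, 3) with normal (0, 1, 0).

The plane through P with normal n = (a, b, c) satisfies n·(r - P) = 0,
i.e. ax + by + cz = a·x₀ + b·y₀ + c·z₀.
d = 0·(-2) + 1·(-1) + 0·3
  = 0 - 1 + 0
  = -1
Equation: y = -1

y = -1


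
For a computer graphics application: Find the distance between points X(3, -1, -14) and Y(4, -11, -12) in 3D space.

d = √[(x₂-x₁)² + (y₂-y₁)² + (z₂-z₁)²]
  = √[1² + (-10)² + 2²]
  = √[1 + 100 + 4]
  = √105
  ≈ 10.25

10.25


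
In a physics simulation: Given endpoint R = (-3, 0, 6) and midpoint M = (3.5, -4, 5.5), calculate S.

S = 2M - R
  = (2·3.5 - (-3), 2·(-4) - 0, 2·5.5 - 6)
  = (7 + 3, -8 + 0, 11 - 6)
  = (10, -8, 5)

(10, -8, 5)


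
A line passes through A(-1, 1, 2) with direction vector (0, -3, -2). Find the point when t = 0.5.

P(t) = A + t·d
  = (-1 + 0·0.5, 1 + (-3)·0.5, 2 + (-2)·0.5)
  = (-1 + 0, 1 - 1.5, 2 - 1)
  = (-1, -0.5, 1)

(-1, -0.5, 1)


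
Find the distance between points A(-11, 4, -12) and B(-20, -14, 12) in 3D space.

d = √[(x₂-x₁)² + (y₂-y₁)² + (z₂-z₁)²]
  = √[(-9)² + (-18)² + 24²]
  = √[81 + 324 + 576]
  = √981
  ≈ 31.32

31.32


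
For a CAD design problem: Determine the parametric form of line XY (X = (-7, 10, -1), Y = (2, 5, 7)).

Direction vector d = Y - X = (2 + 7, 5 - 10, 7 + 1) = (9, -5, 8)
Parametric form r = X + t·d:
x = -7 + 9t, y = 10 - 5t, z = -1 + 8t

x = -7 + 9t, y = 10 - 5t, z = -1 + 8t


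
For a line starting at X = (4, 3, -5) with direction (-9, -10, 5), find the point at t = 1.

P(t) = X + t·d
  = (4 + (-9)·1, 3 + (-10)·1, -5 + 5·1)
  = (4 - 9, 3 - 10, -5 + 5)
  = (-5, -7, 0)

(-5, -7, 0)


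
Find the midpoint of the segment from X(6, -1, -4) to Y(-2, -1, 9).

M = ((x₁+x₂)/2, (y₁+y₂)/2, (z₁+z₂)/2)
  = ((6 - 2)/2, (-1 - 1)/2, (-4 + 9)/2)
  = (4/2, -2/2, 5/2)
  = (2, -1, 2.5)

(2, -1, 2.5)


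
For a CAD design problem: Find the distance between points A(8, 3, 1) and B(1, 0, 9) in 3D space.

d = √[(x₂-x₁)² + (y₂-y₁)² + (z₂-z₁)²]
  = √[(-7)² + (-3)² + 8²]
  = √[49 + 9 + 64]
  = √122
  ≈ 11.05

11.05


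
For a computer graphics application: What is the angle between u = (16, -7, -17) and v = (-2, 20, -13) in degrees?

u·v = 16·(-2) + (-7)·20 + (-17)·(-13) = -32 - 140 + 221 = 49
|u| = √(16² + (-7)² + (-17)²) = √594 ≈ 24.37
|v| = √((-2)² + 20² + (-13)²) = √573 ≈ 23.94
cos θ = (u·v)/(|u||v|) = 49/(24.37·23.94) ≈ 0.08399
θ = arccos(0.08399) ≈ 85.18°

85.18°


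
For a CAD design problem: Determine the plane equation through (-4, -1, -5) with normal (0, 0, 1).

The plane through P with normal n = (a, b, c) satisfies n·(r - P) = 0,
i.e. ax + by + cz = a·x₀ + b·y₀ + c·z₀.
d = 0·(-4) + 0·(-1) + 1·(-5)
  = 0 + 0 - 5
  = -5
Equation: z = -5

z = -5


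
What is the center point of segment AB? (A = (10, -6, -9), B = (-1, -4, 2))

M = ((x₁+x₂)/2, (y₁+y₂)/2, (z₁+z₂)/2)
  = ((10 - 1)/2, (-6 - 4)/2, (-9 + 2)/2)
  = (9/2, -10/2, -7/2)
  = (4.5, -5, -3.5)

(4.5, -5, -3.5)


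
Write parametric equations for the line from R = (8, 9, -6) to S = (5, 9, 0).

Direction vector d = S - R = (5 - 8, 9 - 9, 0 + 6) = (-3, 0, 6)
Parametric form r = R + t·d:
x = 8 - 3t, y = 9, z = -6 + 6t

x = 8 - 3t, y = 9, z = -6 + 6t


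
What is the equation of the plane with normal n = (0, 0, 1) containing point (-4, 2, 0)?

The plane through P with normal n = (a, b, c) satisfies n·(r - P) = 0,
i.e. ax + by + cz = a·x₀ + b·y₀ + c·z₀.
d = 0·(-4) + 0·2 + 1·0
  = 0 + 0 + 0
  = 0
Equation: z = 0

z = 0


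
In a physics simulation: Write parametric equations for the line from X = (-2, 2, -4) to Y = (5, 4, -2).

Direction vector d = Y - X = (5 + 2, 4 - 2, -2 + 4) = (7, 2, 2)
Parametric form r = X + t·d:
x = -2 + 7t, y = 2 + 2t, z = -4 + 2t

x = -2 + 7t, y = 2 + 2t, z = -4 + 2t


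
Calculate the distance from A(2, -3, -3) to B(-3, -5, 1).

d = √[(x₂-x₁)² + (y₂-y₁)² + (z₂-z₁)²]
  = √[(-5)² + (-2)² + 4²]
  = √[25 + 4 + 16]
  = √45
  ≈ 6.708

6.708


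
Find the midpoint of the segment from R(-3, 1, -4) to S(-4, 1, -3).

M = ((x₁+x₂)/2, (y₁+y₂)/2, (z₁+z₂)/2)
  = ((-3 - 4)/2, (1 + 1)/2, (-4 - 3)/2)
  = (-7/2, 2/2, -7/2)
  = (-3.5, 1, -3.5)

(-3.5, 1, -3.5)


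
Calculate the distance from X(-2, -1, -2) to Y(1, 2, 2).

d = √[(x₂-x₁)² + (y₂-y₁)² + (z₂-z₁)²]
  = √[3² + 3² + 4²]
  = √[9 + 9 + 16]
  = √34
  ≈ 5.831

5.831


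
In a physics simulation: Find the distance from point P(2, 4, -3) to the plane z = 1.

distance = |a·x₀ + b·y₀ + c·z₀ - d| / √(a² + b² + c²)
  = |0·2 + 0·4 + 1·(-3) - 1| / √(0² + 0² + 1²)
  = |0 + 0 - 3 - 1| / √(0 + 0 + 1)
  = |-4| / √1
  = 4 / 1
  ≈ 4

4


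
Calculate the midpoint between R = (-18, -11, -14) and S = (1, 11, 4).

M = ((x₁+x₂)/2, (y₁+y₂)/2, (z₁+z₂)/2)
  = ((-18 + 1)/2, (-11 + 11)/2, (-14 + 4)/2)
  = (-17/2, 0/2, -10/2)
  = (-8.5, 0, -5)

(-8.5, 0, -5)


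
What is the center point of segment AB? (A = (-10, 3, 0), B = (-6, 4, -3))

M = ((x₁+x₂)/2, (y₁+y₂)/2, (z₁+z₂)/2)
  = ((-10 - 6)/2, (3 + 4)/2, (0 - 3)/2)
  = (-16/2, 7/2, -3/2)
  = (-8, 3.5, -1.5)

(-8, 3.5, -1.5)


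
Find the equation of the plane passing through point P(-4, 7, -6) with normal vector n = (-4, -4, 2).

The plane through P with normal n = (a, b, c) satisfies n·(r - P) = 0,
i.e. ax + by + cz = a·x₀ + b·y₀ + c·z₀.
d = (-4)·(-4) + (-4)·7 + 2·(-6)
  = 16 - 28 - 12
  = -24
Equation: -4x - 4y + 2z = -24

-4x - 4y + 2z = -24


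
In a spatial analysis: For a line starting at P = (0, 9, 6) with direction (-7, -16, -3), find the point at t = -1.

P(t) = P + t·d
  = (0 + (-7)·(-1), 9 + (-16)·(-1), 6 + (-3)·(-1))
  = (0 + 7, 9 + 16, 6 + 3)
  = (7, 25, 9)

(7, 25, 9)


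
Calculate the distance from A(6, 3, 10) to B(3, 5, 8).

d = √[(x₂-x₁)² + (y₂-y₁)² + (z₂-z₁)²]
  = √[(-3)² + 2² + (-2)²]
  = √[9 + 4 + 4]
  = √17
  ≈ 4.123

4.123


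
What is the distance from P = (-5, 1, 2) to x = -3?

distance = |a·x₀ + b·y₀ + c·z₀ - d| / √(a² + b² + c²)
  = |1·(-5) + 0·1 + 0·2 - (-3)| / √(1² + 0² + 0²)
  = |-5 + 0 + 0 + 3| / √(1 + 0 + 0)
  = |-2| / √1
  = 2 / 1
  ≈ 2

2


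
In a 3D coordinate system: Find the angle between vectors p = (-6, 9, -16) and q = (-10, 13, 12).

p·q = (-6)·(-10) + 9·13 + (-16)·12 = 60 + 117 - 192 = -15
|p| = √((-6)² + 9² + (-16)²) = √373 ≈ 19.31
|q| = √((-10)² + 13² + 12²) = √413 ≈ 20.32
cos θ = (p·q)/(|p||q|) = -15/(19.31·20.32) ≈ -0.03822
θ = arccos(-0.03822) ≈ 92.19°

92.19°


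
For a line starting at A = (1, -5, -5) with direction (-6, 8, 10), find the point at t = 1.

P(t) = A + t·d
  = (1 + (-6)·1, -5 + 8·1, -5 + 10·1)
  = (1 - 6, -5 + 8, -5 + 10)
  = (-5, 3, 5)

(-5, 3, 5)


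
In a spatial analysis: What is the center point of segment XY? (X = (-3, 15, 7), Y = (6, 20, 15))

M = ((x₁+x₂)/2, (y₁+y₂)/2, (z₁+z₂)/2)
  = ((-3 + 6)/2, (15 + 20)/2, (7 + 15)/2)
  = (3/2, 35/2, 22/2)
  = (1.5, 17.5, 11)

(1.5, 17.5, 11)


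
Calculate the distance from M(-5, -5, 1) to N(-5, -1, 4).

d = √[(x₂-x₁)² + (y₂-y₁)² + (z₂-z₁)²]
  = √[0² + 4² + 3²]
  = √[0 + 16 + 9]
  = √25
  ≈ 5

5


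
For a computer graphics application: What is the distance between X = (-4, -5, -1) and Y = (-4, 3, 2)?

d = √[(x₂-x₁)² + (y₂-y₁)² + (z₂-z₁)²]
  = √[0² + 8² + 3²]
  = √[0 + 64 + 9]
  = √73
  ≈ 8.544

8.544


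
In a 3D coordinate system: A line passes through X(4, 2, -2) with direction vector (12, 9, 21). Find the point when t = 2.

P(t) = X + t·d
  = (4 + 12·2, 2 + 9·2, -2 + 21·2)
  = (4 + 24, 2 + 18, -2 + 42)
  = (28, 20, 40)

(28, 20, 40)


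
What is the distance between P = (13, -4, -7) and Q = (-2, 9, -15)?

d = √[(x₂-x₁)² + (y₂-y₁)² + (z₂-z₁)²]
  = √[(-15)² + 13² + (-8)²]
  = √[225 + 169 + 64]
  = √458
  ≈ 21.4

21.4


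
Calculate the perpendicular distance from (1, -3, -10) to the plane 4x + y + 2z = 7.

distance = |a·x₀ + b·y₀ + c·z₀ - d| / √(a² + b² + c²)
  = |4·1 + 1·(-3) + 2·(-10) - 7| / √(4² + 1² + 2²)
  = |4 - 3 - 20 - 7| / √(16 + 1 + 4)
  = |-26| / √21
  = 26 / 4.583
  ≈ 5.674

5.674


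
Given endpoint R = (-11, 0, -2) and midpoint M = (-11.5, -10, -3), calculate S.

S = 2M - R
  = (2·(-11.5) - (-11), 2·(-10) - 0, 2·(-3) - (-2))
  = (-23 + 11, -20 + 0, -6 + 2)
  = (-12, -20, -4)

(-12, -20, -4)


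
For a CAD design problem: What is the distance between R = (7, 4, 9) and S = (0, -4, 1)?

d = √[(x₂-x₁)² + (y₂-y₁)² + (z₂-z₁)²]
  = √[(-7)² + (-8)² + (-8)²]
  = √[49 + 64 + 64]
  = √177
  ≈ 13.3

13.3


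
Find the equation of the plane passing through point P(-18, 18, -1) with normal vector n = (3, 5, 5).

The plane through P with normal n = (a, b, c) satisfies n·(r - P) = 0,
i.e. ax + by + cz = a·x₀ + b·y₀ + c·z₀.
d = 3·(-18) + 5·18 + 5·(-1)
  = -54 + 90 - 5
  = 31
Equation: 3x + 5y + 5z = 31

3x + 5y + 5z = 31


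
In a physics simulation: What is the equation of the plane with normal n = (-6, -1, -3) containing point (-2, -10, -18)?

The plane through P with normal n = (a, b, c) satisfies n·(r - P) = 0,
i.e. ax + by + cz = a·x₀ + b·y₀ + c·z₀.
d = (-6)·(-2) + (-1)·(-10) + (-3)·(-18)
  = 12 + 10 + 54
  = 76
Equation: -6x - y - 3z = 76

-6x - y - 3z = 76


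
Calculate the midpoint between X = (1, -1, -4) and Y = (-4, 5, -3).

M = ((x₁+x₂)/2, (y₁+y₂)/2, (z₁+z₂)/2)
  = ((1 - 4)/2, (-1 + 5)/2, (-4 - 3)/2)
  = (-3/2, 4/2, -7/2)
  = (-1.5, 2, -3.5)

(-1.5, 2, -3.5)


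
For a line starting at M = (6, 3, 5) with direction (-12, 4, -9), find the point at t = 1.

P(t) = M + t·d
  = (6 + (-12)·1, 3 + 4·1, 5 + (-9)·1)
  = (6 - 12, 3 + 4, 5 - 9)
  = (-6, 7, -4)

(-6, 7, -4)


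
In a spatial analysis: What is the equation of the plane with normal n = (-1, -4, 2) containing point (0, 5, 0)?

The plane through P with normal n = (a, b, c) satisfies n·(r - P) = 0,
i.e. ax + by + cz = a·x₀ + b·y₀ + c·z₀.
d = (-1)·0 + (-4)·5 + 2·0
  = 0 - 20 + 0
  = -20
Equation: -x - 4y + 2z = -20

-x - 4y + 2z = -20


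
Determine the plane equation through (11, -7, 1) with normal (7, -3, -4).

The plane through P with normal n = (a, b, c) satisfies n·(r - P) = 0,
i.e. ax + by + cz = a·x₀ + b·y₀ + c·z₀.
d = 7·11 + (-3)·(-7) + (-4)·1
  = 77 + 21 - 4
  = 94
Equation: 7x - 3y - 4z = 94

7x - 3y - 4z = 94


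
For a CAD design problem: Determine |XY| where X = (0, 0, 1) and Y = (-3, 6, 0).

d = √[(x₂-x₁)² + (y₂-y₁)² + (z₂-z₁)²]
  = √[(-3)² + 6² + (-1)²]
  = √[9 + 36 + 1]
  = √46
  ≈ 6.782

6.782


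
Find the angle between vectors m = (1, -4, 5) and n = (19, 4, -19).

m·n = 1·19 + (-4)·4 + 5·(-19) = 19 - 16 - 95 = -92
|m| = √(1² + (-4)² + 5²) = √42 ≈ 6.481
|n| = √(19² + 4² + (-19)²) = √738 ≈ 27.17
cos θ = (m·n)/(|m||n|) = -92/(6.481·27.17) ≈ -0.5226
θ = arccos(-0.5226) ≈ 121.5°

121.5°


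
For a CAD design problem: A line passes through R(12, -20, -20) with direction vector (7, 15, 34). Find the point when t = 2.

P(t) = R + t·d
  = (12 + 7·2, -20 + 15·2, -20 + 34·2)
  = (12 + 14, -20 + 30, -20 + 68)
  = (26, 10, 48)

(26, 10, 48)


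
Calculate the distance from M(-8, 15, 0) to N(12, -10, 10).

d = √[(x₂-x₁)² + (y₂-y₁)² + (z₂-z₁)²]
  = √[20² + (-25)² + 10²]
  = √[400 + 625 + 100]
  = √1125
  ≈ 33.54

33.54


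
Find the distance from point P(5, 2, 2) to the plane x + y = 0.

distance = |a·x₀ + b·y₀ + c·z₀ - d| / √(a² + b² + c²)
  = |1·5 + 1·2 + 0·2 - 0| / √(1² + 1² + 0²)
  = |5 + 2 + 0 + 0| / √(1 + 1 + 0)
  = |7| / √2
  = 7 / 1.414
  ≈ 4.95

4.95


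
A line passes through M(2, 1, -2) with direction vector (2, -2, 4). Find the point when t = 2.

P(t) = M + t·d
  = (2 + 2·2, 1 + (-2)·2, -2 + 4·2)
  = (2 + 4, 1 - 4, -2 + 8)
  = (6, -3, 6)

(6, -3, 6)


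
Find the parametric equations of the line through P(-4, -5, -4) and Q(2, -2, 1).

Direction vector d = Q - P = (2 + 4, -2 + 5, 1 + 4) = (6, 3, 5)
Parametric form r = P + t·d:
x = -4 + 6t, y = -5 + 3t, z = -4 + 5t

x = -4 + 6t, y = -5 + 3t, z = -4 + 5t


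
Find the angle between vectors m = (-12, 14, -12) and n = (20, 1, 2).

m·n = (-12)·20 + 14·1 + (-12)·2 = -240 + 14 - 24 = -250
|m| = √((-12)² + 14² + (-12)²) = √484 ≈ 22
|n| = √(20² + 1² + 2²) = √405 ≈ 20.12
cos θ = (m·n)/(|m||n|) = -250/(22·20.12) ≈ -0.5647
θ = arccos(-0.5647) ≈ 124.4°

124.4°


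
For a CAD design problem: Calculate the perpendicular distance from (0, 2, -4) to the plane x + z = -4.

distance = |a·x₀ + b·y₀ + c·z₀ - d| / √(a² + b² + c²)
  = |1·0 + 0·2 + 1·(-4) - (-4)| / √(1² + 0² + 1²)
  = |0 + 0 - 4 + 4| / √(1 + 0 + 1)
  = |0| / √2
  = 0 / 1.414
  ≈ 0

0


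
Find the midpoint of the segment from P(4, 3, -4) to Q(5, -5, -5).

M = ((x₁+x₂)/2, (y₁+y₂)/2, (z₁+z₂)/2)
  = ((4 + 5)/2, (3 - 5)/2, (-4 - 5)/2)
  = (9/2, -2/2, -9/2)
  = (4.5, -1, -4.5)

(4.5, -1, -4.5)


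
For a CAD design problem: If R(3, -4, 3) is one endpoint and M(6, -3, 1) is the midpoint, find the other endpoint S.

S = 2M - R
  = (2·6 - 3, 2·(-3) - (-4), 2·1 - 3)
  = (12 - 3, -6 + 4, 2 - 3)
  = (9, -2, -1)

(9, -2, -1)


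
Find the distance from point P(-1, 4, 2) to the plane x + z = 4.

distance = |a·x₀ + b·y₀ + c·z₀ - d| / √(a² + b² + c²)
  = |1·(-1) + 0·4 + 1·2 - 4| / √(1² + 0² + 1²)
  = |-1 + 0 + 2 - 4| / √(1 + 0 + 1)
  = |-3| / √2
  = 3 / 1.414
  ≈ 2.121

2.121


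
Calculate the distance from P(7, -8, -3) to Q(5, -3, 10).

d = √[(x₂-x₁)² + (y₂-y₁)² + (z₂-z₁)²]
  = √[(-2)² + 5² + 13²]
  = √[4 + 25 + 169]
  = √198
  ≈ 14.07

14.07


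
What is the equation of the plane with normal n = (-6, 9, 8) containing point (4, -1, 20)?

The plane through P with normal n = (a, b, c) satisfies n·(r - P) = 0,
i.e. ax + by + cz = a·x₀ + b·y₀ + c·z₀.
d = (-6)·4 + 9·(-1) + 8·20
  = -24 - 9 + 160
  = 127
Equation: -6x + 9y + 8z = 127

-6x + 9y + 8z = 127


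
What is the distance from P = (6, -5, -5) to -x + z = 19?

distance = |a·x₀ + b·y₀ + c·z₀ - d| / √(a² + b² + c²)
  = |(-1)·6 + 0·(-5) + 1·(-5) - 19| / √((-1)² + 0² + 1²)
  = |-6 + 0 - 5 - 19| / √(1 + 0 + 1)
  = |-30| / √2
  = 30 / 1.414
  ≈ 21.21

21.21


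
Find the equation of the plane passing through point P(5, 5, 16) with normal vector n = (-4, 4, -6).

The plane through P with normal n = (a, b, c) satisfies n·(r - P) = 0,
i.e. ax + by + cz = a·x₀ + b·y₀ + c·z₀.
d = (-4)·5 + 4·5 + (-6)·16
  = -20 + 20 - 96
  = -96
Equation: -4x + 4y - 6z = -96

-4x + 4y - 6z = -96


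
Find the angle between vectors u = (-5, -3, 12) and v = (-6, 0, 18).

u·v = (-5)·(-6) + (-3)·0 + 12·18 = 30 + 0 + 216 = 246
|u| = √((-5)² + (-3)² + 12²) = √178 ≈ 13.34
|v| = √((-6)² + 0² + 18²) = √360 ≈ 18.97
cos θ = (u·v)/(|u||v|) = 246/(13.34·18.97) ≈ 0.9718
θ = arccos(0.9718) ≈ 13.64°

13.64°


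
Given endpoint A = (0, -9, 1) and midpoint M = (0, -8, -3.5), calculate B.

B = 2M - A
  = (2·0 - 0, 2·(-8) - (-9), 2·(-3.5) - 1)
  = (0 + 0, -16 + 9, -7 - 1)
  = (0, -7, -8)

(0, -7, -8)


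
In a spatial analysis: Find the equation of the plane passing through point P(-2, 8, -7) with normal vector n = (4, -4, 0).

The plane through P with normal n = (a, b, c) satisfies n·(r - P) = 0,
i.e. ax + by + cz = a·x₀ + b·y₀ + c·z₀.
d = 4·(-2) + (-4)·8 + 0·(-7)
  = -8 - 32 + 0
  = -40
Equation: 4x - 4y = -40

4x - 4y = -40


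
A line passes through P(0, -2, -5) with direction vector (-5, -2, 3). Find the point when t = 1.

P(t) = P + t·d
  = (0 + (-5)·1, -2 + (-2)·1, -5 + 3·1)
  = (0 - 5, -2 - 2, -5 + 3)
  = (-5, -4, -2)

(-5, -4, -2)


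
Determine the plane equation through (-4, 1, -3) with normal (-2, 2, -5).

The plane through P with normal n = (a, b, c) satisfies n·(r - P) = 0,
i.e. ax + by + cz = a·x₀ + b·y₀ + c·z₀.
d = (-2)·(-4) + 2·1 + (-5)·(-3)
  = 8 + 2 + 15
  = 25
Equation: -2x + 2y - 5z = 25

-2x + 2y - 5z = 25


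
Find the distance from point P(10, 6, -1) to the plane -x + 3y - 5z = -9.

distance = |a·x₀ + b·y₀ + c·z₀ - d| / √(a² + b² + c²)
  = |(-1)·10 + 3·6 + (-5)·(-1) - (-9)| / √((-1)² + 3² + (-5)²)
  = |-10 + 18 + 5 + 9| / √(1 + 9 + 25)
  = |22| / √35
  = 22 / 5.916
  ≈ 3.719

3.719


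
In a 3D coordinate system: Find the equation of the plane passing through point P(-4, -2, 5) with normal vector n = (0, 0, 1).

The plane through P with normal n = (a, b, c) satisfies n·(r - P) = 0,
i.e. ax + by + cz = a·x₀ + b·y₀ + c·z₀.
d = 0·(-4) + 0·(-2) + 1·5
  = 0 + 0 + 5
  = 5
Equation: z = 5

z = 5
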